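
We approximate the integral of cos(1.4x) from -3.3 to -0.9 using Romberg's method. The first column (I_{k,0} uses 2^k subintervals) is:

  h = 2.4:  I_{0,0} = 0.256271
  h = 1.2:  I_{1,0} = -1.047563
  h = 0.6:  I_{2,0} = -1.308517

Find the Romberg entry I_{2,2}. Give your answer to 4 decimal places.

-1.3897

Richardson extrapolation on the trapezoidal column (denominator 4−1=3):
I_{1,1} = -1.047563 + (-1.047563 − 0.256271)/3 = -1.482174
I_{2,1} = -1.308517 + (-1.308517 − (-1.047563))/3 = -1.395502
I_{2,2} = -1.395502 + (-1.395502 − (-1.482174))/15 = -1.389724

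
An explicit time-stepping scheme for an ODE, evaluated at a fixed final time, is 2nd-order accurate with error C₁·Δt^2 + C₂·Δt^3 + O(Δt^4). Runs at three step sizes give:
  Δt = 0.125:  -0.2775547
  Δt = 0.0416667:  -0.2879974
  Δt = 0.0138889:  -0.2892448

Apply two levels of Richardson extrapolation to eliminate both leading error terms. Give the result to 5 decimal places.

First eliminate the Δt^2 term (factor 3^2 = 9):
  B₁ = (9·(-0.2879974) − (-0.2775547))/8 = -0.2893027
  B₂ = (9·(-0.2892448) − (-0.2879974))/8 = -0.2894007
Then eliminate the Δt^3 term (factor 3^3 = 27):
  (27·(-0.2894007) − (-0.2893027))/26 = -0.2894045

-0.28940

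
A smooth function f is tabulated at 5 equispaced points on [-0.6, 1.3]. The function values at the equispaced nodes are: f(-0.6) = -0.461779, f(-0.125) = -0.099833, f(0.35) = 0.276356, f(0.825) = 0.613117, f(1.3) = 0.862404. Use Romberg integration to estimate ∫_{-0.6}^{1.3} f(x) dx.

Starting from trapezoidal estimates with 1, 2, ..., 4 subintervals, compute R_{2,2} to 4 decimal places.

R_{0,0} (trapezoid, 1 panel, h=1.9000): 0.380594
R_{1,0} (trapezoid, 2 panels, h=0.9500): 0.452835
R_{2,0} (trapezoid, 4 panels, h=0.4750): 0.470227
R_{1,1} = 0.452835 + (0.452835 − 0.380594)/3 = 0.476915
R_{2,1} = 0.470227 + (0.470227 − 0.452835)/3 = 0.476024
R_{2,2} = 0.476024 + (0.476024 − 0.476915)/15 = 0.475965

0.4760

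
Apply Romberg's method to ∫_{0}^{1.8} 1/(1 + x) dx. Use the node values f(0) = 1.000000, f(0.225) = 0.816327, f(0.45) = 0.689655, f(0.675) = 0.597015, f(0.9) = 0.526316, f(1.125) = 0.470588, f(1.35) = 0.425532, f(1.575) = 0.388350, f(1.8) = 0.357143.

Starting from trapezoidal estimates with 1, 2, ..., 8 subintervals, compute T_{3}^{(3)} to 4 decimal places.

1.0296

T_{0}^{(0)} (trapezoid, 1 panel, h=1.8000): 1.221429
T_{1}^{(0)} (trapezoid, 2 panels, h=0.9000): 1.084399
T_{2}^{(0)} (trapezoid, 4 panels, h=0.4500): 1.044034
T_{3}^{(0)} (trapezoid, 8 panels, h=0.2250): 1.033280
T_{1}^{(1)} = 1.084399 + (1.084399 − 1.221429)/3 = 1.038722
T_{2}^{(1)} = 1.044034 + (1.044034 − 1.084399)/3 = 1.030579
T_{3}^{(1)} = 1.033280 + (1.033280 − 1.044034)/3 = 1.029695
T_{2}^{(2)} = 1.030579 + (1.030579 − 1.038722)/15 = 1.030036
T_{3}^{(2)} = 1.029695 + (1.029695 − 1.030579)/15 = 1.029636
T_{3}^{(3)} = 1.029636 + (1.029636 − 1.030036)/63 = 1.029630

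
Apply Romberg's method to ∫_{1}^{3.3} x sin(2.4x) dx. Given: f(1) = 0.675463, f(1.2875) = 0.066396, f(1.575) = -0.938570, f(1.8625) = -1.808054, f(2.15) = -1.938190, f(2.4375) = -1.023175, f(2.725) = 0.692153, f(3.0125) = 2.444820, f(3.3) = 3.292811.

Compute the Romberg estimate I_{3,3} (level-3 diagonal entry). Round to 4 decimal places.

I_{0,0} (trapezoid, 1 panel, h=2.3000): 4.563515
I_{1,0} (trapezoid, 2 panels, h=1.1500): 0.052839
I_{2,0} (trapezoid, 4 panels, h=0.5750): -0.115270
I_{3,0} (trapezoid, 8 panels, h=0.2875): -0.149639
I_{1,1} = 0.052839 + (0.052839 − 4.563515)/3 = -1.450720
I_{2,1} = -0.115270 + (-0.115270 − 0.052839)/3 = -0.171306
I_{3,1} = -0.149639 + (-0.149639 − (-0.115270))/3 = -0.161095
I_{2,2} = -0.171306 + (-0.171306 − (-1.450720))/15 = -0.086012
I_{3,2} = -0.161095 + (-0.161095 − (-0.171306))/15 = -0.160414
I_{3,3} = -0.160414 + (-0.160414 − (-0.086012))/63 = -0.161595

-0.1616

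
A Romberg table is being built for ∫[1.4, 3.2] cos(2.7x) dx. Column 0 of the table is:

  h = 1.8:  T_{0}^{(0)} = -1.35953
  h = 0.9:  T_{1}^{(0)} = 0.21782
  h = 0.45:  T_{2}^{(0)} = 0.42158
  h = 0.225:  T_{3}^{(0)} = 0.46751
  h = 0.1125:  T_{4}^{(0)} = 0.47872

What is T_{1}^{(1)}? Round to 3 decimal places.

T_{1}^{(1)} = 0.21782 + (0.21782 − (-1.35953))/3 = 0.74360
(Column j=1 coincides with Simpson's rule on the same nodes.)

0.744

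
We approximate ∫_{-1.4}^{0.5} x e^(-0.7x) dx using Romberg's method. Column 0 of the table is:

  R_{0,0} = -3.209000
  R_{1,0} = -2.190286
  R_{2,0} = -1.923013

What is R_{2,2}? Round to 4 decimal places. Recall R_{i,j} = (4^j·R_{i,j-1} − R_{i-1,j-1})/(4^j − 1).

-1.8328

R_{1,1} = (4·(-2.190286) − (-3.209000)) / 3 = -1.850715
R_{2,1} = -1.923013 + (-1.923013 − (-2.190286))/3 = -1.833922
R_{2,2} = -1.833922 + (-1.833922 − (-1.850715))/15 = -1.832802
(Column j=1 coincides with Simpson's rule on the same nodes.)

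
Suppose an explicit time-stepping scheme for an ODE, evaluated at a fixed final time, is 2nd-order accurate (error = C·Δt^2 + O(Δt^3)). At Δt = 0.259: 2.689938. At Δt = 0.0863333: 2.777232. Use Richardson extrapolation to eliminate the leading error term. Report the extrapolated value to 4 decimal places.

Extrapolated value = (9·A(Δt/3) − A(Δt)) / (9 − 1)
= (9·2.777232 − 2.689938) / 8
= 22.305150 / 8 = 2.788144

2.7881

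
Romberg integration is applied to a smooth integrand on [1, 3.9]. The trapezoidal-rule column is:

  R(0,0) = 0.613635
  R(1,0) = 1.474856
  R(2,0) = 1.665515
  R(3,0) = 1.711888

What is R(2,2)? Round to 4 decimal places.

1.7269

R(1,1) = 1.474856 + (1.474856 − 0.613635)/3 = 1.761930
R(2,1) = 1.665515 + (1.665515 − 1.474856)/3 = 1.729068
R(2,2) = (16·1.729068 − 1.761930) / 15 = 1.726877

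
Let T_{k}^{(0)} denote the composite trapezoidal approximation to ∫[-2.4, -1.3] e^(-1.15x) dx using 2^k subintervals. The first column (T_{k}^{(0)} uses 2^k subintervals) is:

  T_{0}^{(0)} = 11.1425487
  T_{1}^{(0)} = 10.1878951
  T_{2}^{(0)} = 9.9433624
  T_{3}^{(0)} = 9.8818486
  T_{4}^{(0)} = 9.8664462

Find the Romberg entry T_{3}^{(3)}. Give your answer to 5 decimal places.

9.86131

Richardson extrapolation on the trapezoidal column (denominator 4−1=3):
T_{1}^{(1)} = (4·10.1878951 − 11.1425487) / 3 = 9.8696772
T_{2}^{(1)} = 9.9433624 + (9.9433624 − 10.1878951)/3 = 9.8618515
T_{3}^{(1)} = 9.8818486 + (9.8818486 − 9.9433624)/3 = 9.8613440
T_{2}^{(2)} = (16·9.8618515 − 9.8696772) / 15 = 9.8613298
T_{3}^{(2)} = (16·9.8613440 − 9.8618515) / 15 = 9.8613102
T_{3}^{(3)} = (64·9.8613102 − 9.8613298) / 63 = 9.8613099
(Column j=1 coincides with Simpson's rule on the same nodes.)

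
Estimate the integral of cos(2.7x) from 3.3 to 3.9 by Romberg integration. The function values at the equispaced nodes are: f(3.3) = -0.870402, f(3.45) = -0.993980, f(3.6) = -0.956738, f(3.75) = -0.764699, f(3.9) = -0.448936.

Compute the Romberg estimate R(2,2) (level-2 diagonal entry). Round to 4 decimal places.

-0.5133

R(0,0) (trapezoid, 1 panel, h=0.6000): -0.395801
R(1,0) (trapezoid, 2 panels, h=0.3000): -0.484922
R(2,0) (trapezoid, 4 panels, h=0.1500): -0.506263
R(1,1) = -0.484922 + (-0.484922 − (-0.395801))/3 = -0.514629
R(2,1) = -0.506263 + (-0.506263 − (-0.484922))/3 = -0.513377
R(2,2) = -0.513377 + (-0.513377 − (-0.514629))/15 = -0.513294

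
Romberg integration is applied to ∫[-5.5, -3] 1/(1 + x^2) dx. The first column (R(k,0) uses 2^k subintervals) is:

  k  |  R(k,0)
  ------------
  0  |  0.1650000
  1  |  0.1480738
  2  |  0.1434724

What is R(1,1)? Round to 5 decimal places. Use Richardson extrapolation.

R(1,1) = (4·0.1480738 − 0.1650000) / 3 = 0.1424317

0.14243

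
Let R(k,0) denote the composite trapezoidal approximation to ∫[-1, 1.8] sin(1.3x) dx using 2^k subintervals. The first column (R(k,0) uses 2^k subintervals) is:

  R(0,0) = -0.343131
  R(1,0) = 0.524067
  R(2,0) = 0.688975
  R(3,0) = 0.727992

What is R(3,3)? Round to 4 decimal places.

0.7408

Richardson extrapolation on the trapezoidal column (denominator 4−1=3):
R(1,1) = (4·0.524067 − (-0.343131)) / 3 = 0.813133
R(2,1) = (4·0.688975 − 0.524067) / 3 = 0.743944
R(3,1) = 0.727992 + (0.727992 − 0.688975)/3 = 0.740998
R(2,2) = (16·0.743944 − 0.813133) / 15 = 0.739331
R(3,2) = (16·0.740998 − 0.743944) / 15 = 0.740802
R(3,3) = 0.740802 + (0.740802 − 0.739331)/63 = 0.740825
(Column j=1 coincides with Simpson's rule on the same nodes.)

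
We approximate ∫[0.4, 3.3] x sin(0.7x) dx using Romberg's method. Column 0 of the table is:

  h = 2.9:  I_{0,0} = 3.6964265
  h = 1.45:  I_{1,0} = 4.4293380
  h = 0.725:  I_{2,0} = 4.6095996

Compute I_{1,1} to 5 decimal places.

Richardson extrapolation on the trapezoidal column (denominator 4−1=3):
I_{1,1} = 4.4293380 + (4.4293380 − 3.6964265)/3 = 4.6736418

4.67364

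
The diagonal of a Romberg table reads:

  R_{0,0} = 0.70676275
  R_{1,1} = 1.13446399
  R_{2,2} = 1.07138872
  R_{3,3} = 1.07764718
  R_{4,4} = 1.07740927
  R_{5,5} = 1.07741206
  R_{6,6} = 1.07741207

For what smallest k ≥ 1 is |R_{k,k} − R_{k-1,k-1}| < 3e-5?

|R_{1,1} − R_{0,0}| = 0.42770124 ≥ 3e-5
|R_{2,2} − R_{1,1}| = 0.06307527 ≥ 3e-5
|R_{3,3} − R_{2,2}| = 0.00625846 ≥ 3e-5
|R_{4,4} − R_{3,3}| = 0.00023791 ≥ 3e-5
|R_{5,5} − R_{4,4}| = 0.00000279 < 3e-5

k = 5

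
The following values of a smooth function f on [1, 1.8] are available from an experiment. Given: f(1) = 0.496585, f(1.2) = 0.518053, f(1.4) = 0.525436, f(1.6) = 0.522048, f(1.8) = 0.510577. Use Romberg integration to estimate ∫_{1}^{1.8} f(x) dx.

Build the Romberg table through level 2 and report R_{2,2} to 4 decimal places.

0.4146

R_{0,0} (trapezoid, 1 panel, h=0.8000): 0.402865
R_{1,0} (trapezoid, 2 panels, h=0.4000): 0.411607
R_{2,0} (trapezoid, 4 panels, h=0.2000): 0.413824
R_{1,1} = 0.411607 + (0.411607 − 0.402865)/3 = 0.414521
R_{2,1} = 0.413824 + (0.413824 − 0.411607)/3 = 0.414563
R_{2,2} = 0.414563 + (0.414563 − 0.414521)/15 = 0.414566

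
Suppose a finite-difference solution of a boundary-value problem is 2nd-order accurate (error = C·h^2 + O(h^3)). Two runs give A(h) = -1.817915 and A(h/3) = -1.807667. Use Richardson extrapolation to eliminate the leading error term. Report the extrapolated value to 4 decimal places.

-1.8064

Extrapolated value = (9·A(h/3) − A(h)) / (9 − 1)
= (9·(-1.807667) − (-1.817915)) / 8
= -14.451088 / 8 = -1.806386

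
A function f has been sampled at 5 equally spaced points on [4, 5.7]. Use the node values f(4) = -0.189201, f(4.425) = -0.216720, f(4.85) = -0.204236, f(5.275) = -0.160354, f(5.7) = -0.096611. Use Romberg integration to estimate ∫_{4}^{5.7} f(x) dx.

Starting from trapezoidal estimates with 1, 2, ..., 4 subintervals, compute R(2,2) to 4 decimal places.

R(0,0) (trapezoid, 1 panel, h=1.7000): -0.242940
R(1,0) (trapezoid, 2 panels, h=0.8500): -0.295071
R(2,0) (trapezoid, 4 panels, h=0.4250): -0.307792
R(1,1) = -0.295071 + (-0.295071 − (-0.242940))/3 = -0.312448
R(2,1) = -0.307792 + (-0.307792 − (-0.295071))/3 = -0.312032
R(2,2) = -0.312032 + (-0.312032 − (-0.312448))/15 = -0.312004

-0.3120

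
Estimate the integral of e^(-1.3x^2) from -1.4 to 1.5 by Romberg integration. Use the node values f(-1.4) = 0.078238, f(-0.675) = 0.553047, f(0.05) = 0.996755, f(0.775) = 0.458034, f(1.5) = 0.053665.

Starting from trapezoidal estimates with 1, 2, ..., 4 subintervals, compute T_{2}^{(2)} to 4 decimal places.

1.4577

T_{0}^{(0)} (trapezoid, 1 panel, h=2.9000): 0.191259
T_{1}^{(0)} (trapezoid, 2 panels, h=1.4500): 1.540924
T_{2}^{(0)} (trapezoid, 4 panels, h=0.7250): 1.503496
T_{1}^{(1)} = 1.540924 + (1.540924 − 0.191259)/3 = 1.990812
T_{2}^{(1)} = 1.503496 + (1.503496 − 1.540924)/3 = 1.491020
T_{2}^{(2)} = 1.491020 + (1.491020 − 1.990812)/15 = 1.457701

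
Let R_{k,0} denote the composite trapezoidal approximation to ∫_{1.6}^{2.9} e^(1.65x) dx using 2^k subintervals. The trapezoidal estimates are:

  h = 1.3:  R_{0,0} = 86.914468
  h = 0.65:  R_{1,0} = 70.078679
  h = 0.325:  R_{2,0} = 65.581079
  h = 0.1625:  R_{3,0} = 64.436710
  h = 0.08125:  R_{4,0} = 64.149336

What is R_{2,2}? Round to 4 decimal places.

Richardson extrapolation on the trapezoidal column (denominator 4−1=3):
R_{1,1} = 70.078679 + (70.078679 − 86.914468)/3 = 64.466749
R_{2,1} = (4·65.581079 − 70.078679) / 3 = 64.081879
R_{2,2} = (16·64.081879 − 64.466749) / 15 = 64.056221
(Column j=1 coincides with Simpson's rule on the same nodes.)

64.0562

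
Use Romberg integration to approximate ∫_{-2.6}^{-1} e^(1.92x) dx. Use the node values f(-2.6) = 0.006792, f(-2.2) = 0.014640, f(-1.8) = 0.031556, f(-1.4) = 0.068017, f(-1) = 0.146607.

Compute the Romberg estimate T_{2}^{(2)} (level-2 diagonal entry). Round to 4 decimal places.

0.0728

T_{0}^{(0)} (trapezoid, 1 panel, h=1.6000): 0.122719
T_{1}^{(0)} (trapezoid, 2 panels, h=0.8000): 0.086604
T_{2}^{(0)} (trapezoid, 4 panels, h=0.4000): 0.076365
T_{1}^{(1)} = 0.086604 + (0.086604 − 0.122719)/3 = 0.074566
T_{2}^{(1)} = 0.076365 + (0.076365 − 0.086604)/3 = 0.072952
T_{2}^{(2)} = 0.072952 + (0.072952 − 0.074566)/15 = 0.072844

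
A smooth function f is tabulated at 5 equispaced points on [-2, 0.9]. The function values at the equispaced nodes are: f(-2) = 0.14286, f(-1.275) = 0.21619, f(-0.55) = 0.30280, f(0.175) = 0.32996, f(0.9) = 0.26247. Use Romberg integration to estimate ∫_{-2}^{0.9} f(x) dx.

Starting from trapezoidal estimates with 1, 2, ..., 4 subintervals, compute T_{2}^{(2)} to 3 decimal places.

T_{0}^{(0)} (trapezoid, 1 panel, h=2.9000): 0.58773
T_{1}^{(0)} (trapezoid, 2 panels, h=1.4500): 0.73292
T_{2}^{(0)} (trapezoid, 4 panels, h=0.7250): 0.76242
T_{1}^{(1)} = 0.73292 + (0.73292 − 0.58773)/3 = 0.78132
T_{2}^{(1)} = 0.76242 + (0.76242 − 0.73292)/3 = 0.77225
T_{2}^{(2)} = 0.77225 + (0.77225 − 0.78132)/15 = 0.77165

0.772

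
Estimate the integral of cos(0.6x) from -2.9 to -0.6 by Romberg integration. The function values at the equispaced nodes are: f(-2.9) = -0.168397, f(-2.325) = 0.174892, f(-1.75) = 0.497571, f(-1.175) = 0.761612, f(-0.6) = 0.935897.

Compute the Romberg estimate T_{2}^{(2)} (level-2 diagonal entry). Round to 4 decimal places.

T_{0}^{(0)} (trapezoid, 1 panel, h=2.3000): 0.882625
T_{1}^{(0)} (trapezoid, 2 panels, h=1.1500): 1.013519
T_{2}^{(0)} (trapezoid, 4 panels, h=0.5750): 1.045249
T_{1}^{(1)} = 1.013519 + (1.013519 − 0.882625)/3 = 1.057150
T_{2}^{(1)} = 1.045249 + (1.045249 − 1.013519)/3 = 1.055826
T_{2}^{(2)} = 1.055826 + (1.055826 − 1.057150)/15 = 1.055738

1.0557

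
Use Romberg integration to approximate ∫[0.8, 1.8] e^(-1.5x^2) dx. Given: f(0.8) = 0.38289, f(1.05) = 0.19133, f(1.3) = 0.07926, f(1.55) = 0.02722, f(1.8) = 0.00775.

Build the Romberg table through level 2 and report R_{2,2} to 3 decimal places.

R_{0,0} (trapezoid, 1 panel, h=1.0000): 0.19532
R_{1,0} (trapezoid, 2 panels, h=0.5000): 0.13729
R_{2,0} (trapezoid, 4 panels, h=0.2500): 0.12328
R_{1,1} = 0.13729 + (0.13729 − 0.19532)/3 = 0.11795
R_{2,1} = 0.12328 + (0.12328 − 0.13729)/3 = 0.11861
R_{2,2} = 0.11861 + (0.11861 − 0.11795)/15 = 0.11865

0.119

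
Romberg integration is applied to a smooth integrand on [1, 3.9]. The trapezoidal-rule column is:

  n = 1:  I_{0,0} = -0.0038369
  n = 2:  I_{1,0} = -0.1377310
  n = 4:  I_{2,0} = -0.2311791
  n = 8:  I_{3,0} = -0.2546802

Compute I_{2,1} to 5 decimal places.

Richardson extrapolation on the trapezoidal column (denominator 4−1=3):
I_{2,1} = (4·(-0.2311791) − (-0.1377310)) / 3 = -0.2623285

-0.26233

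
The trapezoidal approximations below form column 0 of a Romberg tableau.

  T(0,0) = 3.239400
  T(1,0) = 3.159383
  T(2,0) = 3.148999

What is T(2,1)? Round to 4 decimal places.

3.1455

Richardson extrapolation on the trapezoidal column (denominator 4−1=3):
T(2,1) = (4·3.148999 − 3.159383) / 3 = 3.145538
(Column j=1 coincides with Simpson's rule on the same nodes.)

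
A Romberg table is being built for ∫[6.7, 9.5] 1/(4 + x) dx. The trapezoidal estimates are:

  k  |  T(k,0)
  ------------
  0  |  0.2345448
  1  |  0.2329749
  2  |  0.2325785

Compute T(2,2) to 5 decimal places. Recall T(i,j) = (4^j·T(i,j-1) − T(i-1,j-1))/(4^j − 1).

T(1,1) = (4·0.2329749 − 0.2345448) / 3 = 0.2324516
T(2,1) = 0.2325785 + (0.2325785 − 0.2329749)/3 = 0.2324464
T(2,2) = (16·0.2324464 − 0.2324516) / 15 = 0.2324461
(Column j=1 coincides with Simpson's rule on the same nodes.)

0.23245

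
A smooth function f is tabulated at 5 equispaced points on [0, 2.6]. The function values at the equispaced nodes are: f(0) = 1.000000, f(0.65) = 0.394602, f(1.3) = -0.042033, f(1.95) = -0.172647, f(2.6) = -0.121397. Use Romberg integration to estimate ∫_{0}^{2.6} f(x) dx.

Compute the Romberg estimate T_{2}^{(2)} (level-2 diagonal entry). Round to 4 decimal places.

T_{0}^{(0)} (trapezoid, 1 panel, h=2.6000): 1.142184
T_{1}^{(0)} (trapezoid, 2 panels, h=1.3000): 0.516449
T_{2}^{(0)} (trapezoid, 4 panels, h=0.6500): 0.402495
T_{1}^{(1)} = 0.516449 + (0.516449 − 1.142184)/3 = 0.307871
T_{2}^{(1)} = 0.402495 + (0.402495 − 0.516449)/3 = 0.364510
T_{2}^{(2)} = 0.364510 + (0.364510 − 0.307871)/15 = 0.368286

0.3683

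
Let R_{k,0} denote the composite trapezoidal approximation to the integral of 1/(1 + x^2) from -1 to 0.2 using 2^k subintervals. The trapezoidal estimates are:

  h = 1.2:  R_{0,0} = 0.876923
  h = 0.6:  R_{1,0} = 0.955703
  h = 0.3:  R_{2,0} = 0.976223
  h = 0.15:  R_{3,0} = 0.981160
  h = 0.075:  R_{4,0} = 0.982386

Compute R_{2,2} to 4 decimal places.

0.9831

Richardson extrapolation on the trapezoidal column (denominator 4−1=3):
R_{1,1} = 0.955703 + (0.955703 − 0.876923)/3 = 0.981963
R_{2,1} = 0.976223 + (0.976223 − 0.955703)/3 = 0.983063
R_{2,2} = 0.983063 + (0.983063 − 0.981963)/15 = 0.983136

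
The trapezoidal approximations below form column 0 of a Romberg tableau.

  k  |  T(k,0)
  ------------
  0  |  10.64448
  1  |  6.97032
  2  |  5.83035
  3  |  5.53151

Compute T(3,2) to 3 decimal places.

Richardson extrapolation on the trapezoidal column (denominator 4−1=3):
T(2,1) = 5.83035 + (5.83035 − 6.97032)/3 = 5.45036
T(3,1) = (4·5.53151 − 5.83035) / 3 = 5.43190
T(3,2) = 5.43190 + (5.43190 − 5.45036)/15 = 5.43067

5.431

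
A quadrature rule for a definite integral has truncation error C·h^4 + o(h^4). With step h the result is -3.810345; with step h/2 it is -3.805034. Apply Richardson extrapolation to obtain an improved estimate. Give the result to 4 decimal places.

-3.8047

Extrapolated value = (16·A(h/2) − A(h)) / (16 − 1)
= (16·(-3.805034) − (-3.810345)) / 15
= -57.070199 / 15 = -3.804680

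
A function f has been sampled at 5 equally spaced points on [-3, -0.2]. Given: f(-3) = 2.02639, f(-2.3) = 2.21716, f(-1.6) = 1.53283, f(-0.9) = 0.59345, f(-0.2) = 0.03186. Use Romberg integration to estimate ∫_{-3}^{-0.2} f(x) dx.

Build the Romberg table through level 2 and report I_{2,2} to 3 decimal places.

3.819

I_{0,0} (trapezoid, 1 panel, h=2.8000): 2.88155
I_{1,0} (trapezoid, 2 panels, h=1.4000): 3.58674
I_{2,0} (trapezoid, 4 panels, h=0.7000): 3.76080
I_{1,1} = 3.58674 + (3.58674 − 2.88155)/3 = 3.82180
I_{2,1} = 3.76080 + (3.76080 − 3.58674)/3 = 3.81882
I_{2,2} = 3.81882 + (3.81882 − 3.82180)/15 = 3.81862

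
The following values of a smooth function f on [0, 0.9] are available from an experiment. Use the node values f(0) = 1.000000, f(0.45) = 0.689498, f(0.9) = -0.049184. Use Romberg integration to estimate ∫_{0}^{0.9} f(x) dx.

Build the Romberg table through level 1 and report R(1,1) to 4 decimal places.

0.5563

R(0,0) (trapezoid, 1 panel, h=0.9000): 0.427867
R(1,0) (trapezoid, 2 panels, h=0.4500): 0.524208
R(1,1) = 0.524208 + (0.524208 − 0.427867)/3 = 0.556322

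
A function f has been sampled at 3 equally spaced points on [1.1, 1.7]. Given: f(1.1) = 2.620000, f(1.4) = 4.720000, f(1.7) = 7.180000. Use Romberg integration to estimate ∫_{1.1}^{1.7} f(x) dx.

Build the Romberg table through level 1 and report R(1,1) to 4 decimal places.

R(0,0) (trapezoid, 1 panel, h=0.6000): 2.940000
R(1,0) (trapezoid, 2 panels, h=0.3000): 2.886000
R(1,1) = 2.886000 + (2.886000 − 2.940000)/3 = 2.868000

2.8680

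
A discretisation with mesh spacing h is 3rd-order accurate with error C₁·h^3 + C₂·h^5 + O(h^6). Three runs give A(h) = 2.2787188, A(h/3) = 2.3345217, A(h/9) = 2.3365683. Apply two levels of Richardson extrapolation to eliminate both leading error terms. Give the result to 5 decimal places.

2.33665

First eliminate the h^3 term (factor 3^3 = 27):
  B₁ = (27·2.3345217 − 2.2787188)/26 = 2.3366680
  B₂ = (27·2.3365683 − 2.3345217)/26 = 2.3366470
Then eliminate the h^5 term (factor 3^5 = 243):
  (243·2.3366470 − 2.3366680)/242 = 2.3366469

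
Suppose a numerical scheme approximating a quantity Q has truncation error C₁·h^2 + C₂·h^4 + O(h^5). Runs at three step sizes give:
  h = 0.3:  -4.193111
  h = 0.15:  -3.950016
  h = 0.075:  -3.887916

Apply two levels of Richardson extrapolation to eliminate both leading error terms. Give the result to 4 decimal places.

-3.8671

First eliminate the h^2 term (factor 2^2 = 4):
  B₁ = (4·(-3.950016) − (-4.193111))/3 = -3.868984
  B₂ = (4·(-3.887916) − (-3.950016))/3 = -3.867216
Then eliminate the h^4 term (factor 2^4 = 16):
  (16·(-3.867216) − (-3.868984))/15 = -3.867098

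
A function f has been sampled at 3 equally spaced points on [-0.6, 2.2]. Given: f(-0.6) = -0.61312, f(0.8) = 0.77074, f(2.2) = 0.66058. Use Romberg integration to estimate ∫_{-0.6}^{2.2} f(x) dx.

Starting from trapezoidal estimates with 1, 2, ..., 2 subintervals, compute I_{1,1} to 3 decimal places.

I_{0,0} (trapezoid, 1 panel, h=2.8000): 0.06644
I_{1,0} (trapezoid, 2 panels, h=1.4000): 1.11226
I_{1,1} = 1.11226 + (1.11226 − 0.06644)/3 = 1.46087

1.461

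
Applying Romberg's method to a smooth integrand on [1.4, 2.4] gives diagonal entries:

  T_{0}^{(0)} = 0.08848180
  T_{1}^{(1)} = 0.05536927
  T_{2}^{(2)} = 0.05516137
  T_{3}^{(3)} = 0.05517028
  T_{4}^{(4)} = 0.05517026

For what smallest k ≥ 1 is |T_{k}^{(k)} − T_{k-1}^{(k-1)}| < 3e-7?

|T_{1}^{(1)} − T_{0}^{(0)}| = 0.03311253 ≥ 3e-7
|T_{2}^{(2)} − T_{1}^{(1)}| = 0.00020790 ≥ 3e-7
|T_{3}^{(3)} − T_{2}^{(2)}| = 0.00000891 ≥ 3e-7
|T_{4}^{(4)} − T_{3}^{(3)}| = 0.00000002 < 3e-7

k = 4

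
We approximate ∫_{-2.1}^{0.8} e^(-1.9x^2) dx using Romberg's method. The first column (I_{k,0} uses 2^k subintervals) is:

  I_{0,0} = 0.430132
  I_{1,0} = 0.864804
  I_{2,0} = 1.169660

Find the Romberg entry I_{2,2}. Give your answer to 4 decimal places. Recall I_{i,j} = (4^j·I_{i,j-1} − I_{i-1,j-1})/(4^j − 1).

Richardson extrapolation on the trapezoidal column (denominator 4−1=3):
I_{1,1} = 0.864804 + (0.864804 − 0.430132)/3 = 1.009695
I_{2,1} = (4·1.169660 − 0.864804) / 3 = 1.271279
I_{2,2} = 1.271279 + (1.271279 − 1.009695)/15 = 1.288718
(Column j=1 coincides with Simpson's rule on the same nodes.)

1.2887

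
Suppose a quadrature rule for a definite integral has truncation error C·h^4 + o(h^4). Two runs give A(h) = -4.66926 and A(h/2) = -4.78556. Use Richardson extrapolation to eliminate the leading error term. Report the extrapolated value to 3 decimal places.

-4.793

Extrapolated value = (16·A(h/2) − A(h)) / (16 − 1)
= (16·(-4.78556) − (-4.66926)) / 15
= -71.89970 / 15 = -4.79331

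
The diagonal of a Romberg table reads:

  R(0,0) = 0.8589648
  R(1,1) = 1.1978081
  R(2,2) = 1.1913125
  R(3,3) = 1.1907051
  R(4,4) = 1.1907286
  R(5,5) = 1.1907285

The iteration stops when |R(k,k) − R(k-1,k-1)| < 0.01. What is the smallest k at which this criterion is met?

|R(1,1) − R(0,0)| = 0.3388433 ≥ 0.01
|R(2,2) − R(1,1)| = 0.0064956 < 0.01

k = 2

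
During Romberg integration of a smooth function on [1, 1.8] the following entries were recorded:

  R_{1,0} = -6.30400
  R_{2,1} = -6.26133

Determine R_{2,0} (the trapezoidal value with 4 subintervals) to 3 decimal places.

-6.272

From R_{2,1} = (4·R_{2,0} − R_{1,0})/3, solve for R_{2,0}:
4·R_{2,0} = 3·(-6.26133) + (-6.30400) = -25.08799
R_{2,0} = -6.27200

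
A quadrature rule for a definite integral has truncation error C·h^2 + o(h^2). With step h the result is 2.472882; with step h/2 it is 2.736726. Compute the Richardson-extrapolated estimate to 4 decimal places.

2.8247

The leading error scales as h^2; refining by a factor of 2 reduces it by 2^2 = 4.
Extrapolated value = (4·A(h/2) − A(h)) / (4 − 1)
= (4·2.736726 − 2.472882) / 3
= 8.474022 / 3 = 2.824674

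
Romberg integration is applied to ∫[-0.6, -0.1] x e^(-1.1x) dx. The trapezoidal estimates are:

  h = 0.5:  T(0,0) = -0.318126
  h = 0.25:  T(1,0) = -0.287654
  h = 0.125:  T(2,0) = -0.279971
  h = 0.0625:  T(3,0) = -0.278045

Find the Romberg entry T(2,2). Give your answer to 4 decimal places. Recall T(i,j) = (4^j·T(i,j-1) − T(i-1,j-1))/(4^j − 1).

-0.2774

T(1,1) = -0.287654 + (-0.287654 − (-0.318126))/3 = -0.277497
T(2,1) = (4·(-0.279971) − (-0.287654)) / 3 = -0.277410
T(2,2) = -0.277410 + (-0.277410 − (-0.277497))/15 = -0.277404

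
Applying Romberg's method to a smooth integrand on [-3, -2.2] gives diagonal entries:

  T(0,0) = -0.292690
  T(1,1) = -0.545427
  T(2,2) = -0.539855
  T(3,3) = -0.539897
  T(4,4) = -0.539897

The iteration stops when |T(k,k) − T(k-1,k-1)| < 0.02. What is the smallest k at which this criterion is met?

|T(1,1) − T(0,0)| = 0.252737 ≥ 0.02
|T(2,2) − T(1,1)| = 0.005572 < 0.02

k = 2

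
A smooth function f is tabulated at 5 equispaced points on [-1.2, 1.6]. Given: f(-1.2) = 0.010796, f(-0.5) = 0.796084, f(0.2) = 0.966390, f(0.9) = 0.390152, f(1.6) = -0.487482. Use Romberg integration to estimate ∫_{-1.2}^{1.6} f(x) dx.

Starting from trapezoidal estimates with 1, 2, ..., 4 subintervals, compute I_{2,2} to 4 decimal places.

1.4379

I_{0,0} (trapezoid, 1 panel, h=2.8000): -0.667360
I_{1,0} (trapezoid, 2 panels, h=1.4000): 1.019266
I_{2,0} (trapezoid, 4 panels, h=0.7000): 1.339998
I_{1,1} = 1.019266 + (1.019266 − (-0.667360))/3 = 1.581475
I_{2,1} = 1.339998 + (1.339998 − 1.019266)/3 = 1.446909
I_{2,2} = 1.446909 + (1.446909 − 1.581475)/15 = 1.437938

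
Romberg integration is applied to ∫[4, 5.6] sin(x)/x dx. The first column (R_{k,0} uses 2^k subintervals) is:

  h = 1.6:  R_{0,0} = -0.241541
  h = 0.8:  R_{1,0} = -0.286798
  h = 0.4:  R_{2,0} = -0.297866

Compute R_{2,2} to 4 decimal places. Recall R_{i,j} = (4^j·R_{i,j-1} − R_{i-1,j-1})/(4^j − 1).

Richardson extrapolation on the trapezoidal column (denominator 4−1=3):
R_{1,1} = -0.286798 + (-0.286798 − (-0.241541))/3 = -0.301884
R_{2,1} = (4·(-0.297866) − (-0.286798)) / 3 = -0.301555
R_{2,2} = -0.301555 + (-0.301555 − (-0.301884))/15 = -0.301533

-0.3015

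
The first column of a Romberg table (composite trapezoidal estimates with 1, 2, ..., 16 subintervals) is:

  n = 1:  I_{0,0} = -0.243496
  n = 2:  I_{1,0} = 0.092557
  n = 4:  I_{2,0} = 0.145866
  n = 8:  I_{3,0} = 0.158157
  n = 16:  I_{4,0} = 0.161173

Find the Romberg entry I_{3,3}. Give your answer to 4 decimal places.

Richardson extrapolation on the trapezoidal column (denominator 4−1=3):
I_{1,1} = 0.092557 + (0.092557 − (-0.243496))/3 = 0.204575
I_{2,1} = (4·0.145866 − 0.092557) / 3 = 0.163636
I_{3,1} = (4·0.158157 − 0.145866) / 3 = 0.162254
I_{2,2} = (16·0.163636 − 0.204575) / 15 = 0.160907
I_{3,2} = 0.162254 + (0.162254 − 0.163636)/15 = 0.162162
I_{3,3} = 0.162162 + (0.162162 − 0.160907)/63 = 0.162182
(Column j=1 coincides with Simpson's rule on the same nodes.)

0.1622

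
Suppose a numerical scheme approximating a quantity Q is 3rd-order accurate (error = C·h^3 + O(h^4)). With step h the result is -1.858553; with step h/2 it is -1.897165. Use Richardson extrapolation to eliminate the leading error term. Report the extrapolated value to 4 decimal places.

-1.9027

The leading error scales as h^3; refining by a factor of 2 reduces it by 2^3 = 8.
Extrapolated value = (8·A(h/2) − A(h)) / (8 − 1)
= (8·(-1.897165) − (-1.858553)) / 7
= -13.318767 / 7 = -1.902681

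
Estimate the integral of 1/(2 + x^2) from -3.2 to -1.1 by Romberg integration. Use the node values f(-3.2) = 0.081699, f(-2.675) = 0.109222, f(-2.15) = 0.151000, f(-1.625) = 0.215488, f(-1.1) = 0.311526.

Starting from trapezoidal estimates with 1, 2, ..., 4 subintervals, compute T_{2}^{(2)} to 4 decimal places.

0.3490

T_{0}^{(0)} (trapezoid, 1 panel, h=2.1000): 0.412886
T_{1}^{(0)} (trapezoid, 2 panels, h=1.0500): 0.364993
T_{2}^{(0)} (trapezoid, 4 panels, h=0.5250): 0.352969
T_{1}^{(1)} = 0.364993 + (0.364993 − 0.412886)/3 = 0.349029
T_{2}^{(1)} = 0.352969 + (0.352969 − 0.364993)/3 = 0.348961
T_{2}^{(2)} = 0.348961 + (0.348961 − 0.349029)/15 = 0.348956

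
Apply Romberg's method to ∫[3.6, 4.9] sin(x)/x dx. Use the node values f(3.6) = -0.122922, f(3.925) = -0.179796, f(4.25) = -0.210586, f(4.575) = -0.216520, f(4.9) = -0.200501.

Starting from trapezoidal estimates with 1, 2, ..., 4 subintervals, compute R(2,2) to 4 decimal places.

-0.2524

R(0,0) (trapezoid, 1 panel, h=1.3000): -0.210225
R(1,0) (trapezoid, 2 panels, h=0.6500): -0.241993
R(2,0) (trapezoid, 4 panels, h=0.3250): -0.249799
R(1,1) = -0.241993 + (-0.241993 − (-0.210225))/3 = -0.252582
R(2,1) = -0.249799 + (-0.249799 − (-0.241993))/3 = -0.252401
R(2,2) = -0.252401 + (-0.252401 − (-0.252582))/15 = -0.252389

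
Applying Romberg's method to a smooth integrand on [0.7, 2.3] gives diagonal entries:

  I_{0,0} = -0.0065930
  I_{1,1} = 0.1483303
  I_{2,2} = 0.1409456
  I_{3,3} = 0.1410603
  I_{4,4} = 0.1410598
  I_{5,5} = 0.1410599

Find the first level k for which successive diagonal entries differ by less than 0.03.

k = 2

|I_{1,1} − I_{0,0}| = 0.1549233 ≥ 0.03
|I_{2,2} − I_{1,1}| = 0.0073847 < 0.03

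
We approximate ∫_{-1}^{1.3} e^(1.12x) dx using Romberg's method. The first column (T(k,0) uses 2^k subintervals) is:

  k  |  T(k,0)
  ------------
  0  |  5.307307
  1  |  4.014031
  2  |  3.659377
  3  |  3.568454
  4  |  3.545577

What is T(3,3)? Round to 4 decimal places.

Richardson extrapolation on the trapezoidal column (denominator 4−1=3):
T(1,1) = (4·4.014031 − 5.307307) / 3 = 3.582939
T(2,1) = (4·3.659377 − 4.014031) / 3 = 3.541159
T(3,1) = (4·3.568454 − 3.659377) / 3 = 3.538146
T(2,2) = 3.541159 + (3.541159 − 3.582939)/15 = 3.538374
T(3,2) = 3.538146 + (3.538146 − 3.541159)/15 = 3.537945
T(3,3) = (64·3.537945 − 3.538374) / 63 = 3.537938
(Column j=1 coincides with Simpson's rule on the same nodes.)

3.5379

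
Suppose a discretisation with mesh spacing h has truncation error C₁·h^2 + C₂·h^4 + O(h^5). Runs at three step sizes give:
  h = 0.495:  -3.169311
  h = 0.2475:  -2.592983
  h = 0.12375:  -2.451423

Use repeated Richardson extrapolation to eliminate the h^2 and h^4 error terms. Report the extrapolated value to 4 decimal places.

First eliminate the h^2 term (factor 2^2 = 4):
  B₁ = (4·(-2.592983) − (-3.169311))/3 = -2.400874
  B₂ = (4·(-2.451423) − (-2.592983))/3 = -2.404236
Then eliminate the h^4 term (factor 2^4 = 16):
  (16·(-2.404236) − (-2.400874))/15 = -2.404460

-2.4045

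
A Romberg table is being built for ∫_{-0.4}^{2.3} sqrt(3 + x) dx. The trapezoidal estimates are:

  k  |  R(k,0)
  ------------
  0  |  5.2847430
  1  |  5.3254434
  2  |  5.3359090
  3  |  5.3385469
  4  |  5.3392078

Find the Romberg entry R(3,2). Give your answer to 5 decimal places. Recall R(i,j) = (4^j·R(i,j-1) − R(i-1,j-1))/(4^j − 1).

5.33943

R(2,1) = 5.3359090 + (5.3359090 − 5.3254434)/3 = 5.3393975
R(3,1) = (4·5.3385469 − 5.3359090) / 3 = 5.3394262
R(3,2) = (16·5.3394262 − 5.3393975) / 15 = 5.3394281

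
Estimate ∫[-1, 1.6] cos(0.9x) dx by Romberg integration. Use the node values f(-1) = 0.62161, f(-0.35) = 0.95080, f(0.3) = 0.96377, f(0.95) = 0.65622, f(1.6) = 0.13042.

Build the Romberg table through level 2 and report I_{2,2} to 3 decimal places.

1.972

I_{0,0} (trapezoid, 1 panel, h=2.6000): 0.97764
I_{1,0} (trapezoid, 2 panels, h=1.3000): 1.74172
I_{2,0} (trapezoid, 4 panels, h=0.6500): 1.91542
I_{1,1} = 1.74172 + (1.74172 − 0.97764)/3 = 1.99641
I_{2,1} = 1.91542 + (1.91542 − 1.74172)/3 = 1.97332
I_{2,2} = 1.97332 + (1.97332 − 1.99641)/15 = 1.97178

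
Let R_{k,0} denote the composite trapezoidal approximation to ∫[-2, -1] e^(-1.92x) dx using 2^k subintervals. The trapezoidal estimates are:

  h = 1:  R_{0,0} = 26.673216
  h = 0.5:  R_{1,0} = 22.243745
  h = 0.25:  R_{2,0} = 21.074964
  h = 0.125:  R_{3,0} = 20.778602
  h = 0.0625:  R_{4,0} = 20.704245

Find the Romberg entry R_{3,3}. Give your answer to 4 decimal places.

R_{1,1} = 22.243745 + (22.243745 − 26.673216)/3 = 20.767255
R_{2,1} = 21.074964 + (21.074964 − 22.243745)/3 = 20.685370
R_{3,1} = 20.778602 + (20.778602 − 21.074964)/3 = 20.679815
R_{2,2} = (16·20.685370 − 20.767255) / 15 = 20.679911
R_{3,2} = (16·20.679815 − 20.685370) / 15 = 20.679445
R_{3,3} = 20.679445 + (20.679445 − 20.679911)/63 = 20.679438
(Column j=1 coincides with Simpson's rule on the same nodes.)

20.6794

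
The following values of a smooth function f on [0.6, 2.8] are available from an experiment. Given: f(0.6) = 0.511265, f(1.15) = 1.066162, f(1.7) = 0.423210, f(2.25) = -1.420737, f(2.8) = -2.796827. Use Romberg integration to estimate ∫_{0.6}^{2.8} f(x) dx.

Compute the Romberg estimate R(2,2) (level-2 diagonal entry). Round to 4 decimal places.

-0.5443

R(0,0) (trapezoid, 1 panel, h=2.2000): -2.514118
R(1,0) (trapezoid, 2 panels, h=1.1000): -0.791528
R(2,0) (trapezoid, 4 panels, h=0.5500): -0.590780
R(1,1) = -0.791528 + (-0.791528 − (-2.514118))/3 = -0.217331
R(2,1) = -0.590780 + (-0.590780 − (-0.791528))/3 = -0.523864
R(2,2) = -0.523864 + (-0.523864 − (-0.217331))/15 = -0.544300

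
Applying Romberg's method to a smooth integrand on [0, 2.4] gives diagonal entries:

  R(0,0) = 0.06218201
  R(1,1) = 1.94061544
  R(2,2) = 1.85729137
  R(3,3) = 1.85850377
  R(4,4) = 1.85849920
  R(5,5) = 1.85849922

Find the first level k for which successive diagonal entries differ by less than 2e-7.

|R(1,1) − R(0,0)| = 1.87843343 ≥ 2e-7
|R(2,2) − R(1,1)| = 0.08332407 ≥ 2e-7
|R(3,3) − R(2,2)| = 0.00121240 ≥ 2e-7
|R(4,4) − R(3,3)| = 0.00000457 ≥ 2e-7
|R(5,5) − R(4,4)| = 0.00000002 < 2e-7

k = 5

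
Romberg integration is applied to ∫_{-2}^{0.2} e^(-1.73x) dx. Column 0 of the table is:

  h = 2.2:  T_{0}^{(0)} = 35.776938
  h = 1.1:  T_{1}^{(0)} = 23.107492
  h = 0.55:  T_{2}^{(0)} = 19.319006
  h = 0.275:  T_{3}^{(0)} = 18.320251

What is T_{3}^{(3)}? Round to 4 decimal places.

17.9825

T_{1}^{(1)} = (4·23.107492 − 35.776938) / 3 = 18.884343
T_{2}^{(1)} = 19.319006 + (19.319006 − 23.107492)/3 = 18.056177
T_{3}^{(1)} = (4·18.320251 − 19.319006) / 3 = 17.987333
T_{2}^{(2)} = (16·18.056177 − 18.884343) / 15 = 18.000966
T_{3}^{(2)} = (16·17.987333 − 18.056177) / 15 = 17.982743
T_{3}^{(3)} = 17.982743 + (17.982743 − 18.000966)/63 = 17.982454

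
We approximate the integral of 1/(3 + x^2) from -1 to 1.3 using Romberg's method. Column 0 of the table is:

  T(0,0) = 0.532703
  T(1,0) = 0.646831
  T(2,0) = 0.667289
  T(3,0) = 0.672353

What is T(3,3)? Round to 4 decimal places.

0.6740

Richardson extrapolation on the trapezoidal column (denominator 4−1=3):
T(1,1) = 0.646831 + (0.646831 − 0.532703)/3 = 0.684874
T(2,1) = 0.667289 + (0.667289 − 0.646831)/3 = 0.674108
T(3,1) = 0.672353 + (0.672353 − 0.667289)/3 = 0.674041
T(2,2) = (16·0.674108 − 0.684874) / 15 = 0.673390
T(3,2) = (16·0.674041 − 0.674108) / 15 = 0.674037
T(3,3) = 0.674037 + (0.674037 − 0.673390)/63 = 0.674047
(Column j=1 coincides with Simpson's rule on the same nodes.)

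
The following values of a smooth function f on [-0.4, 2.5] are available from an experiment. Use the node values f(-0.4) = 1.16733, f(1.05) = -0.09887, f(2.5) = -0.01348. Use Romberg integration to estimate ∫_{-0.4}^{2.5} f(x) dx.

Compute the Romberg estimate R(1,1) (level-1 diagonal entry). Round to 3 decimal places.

R(0,0) (trapezoid, 1 panel, h=2.9000): 1.67308
R(1,0) (trapezoid, 2 panels, h=1.4500): 0.69318
R(1,1) = 0.69318 + (0.69318 − 1.67308)/3 = 0.36655

0.367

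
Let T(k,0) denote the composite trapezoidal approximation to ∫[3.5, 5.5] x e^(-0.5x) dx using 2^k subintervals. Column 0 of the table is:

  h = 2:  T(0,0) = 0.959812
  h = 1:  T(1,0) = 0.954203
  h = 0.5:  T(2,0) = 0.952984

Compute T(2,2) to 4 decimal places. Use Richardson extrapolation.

T(1,1) = (4·0.954203 − 0.959812) / 3 = 0.952333
T(2,1) = 0.952984 + (0.952984 − 0.954203)/3 = 0.952578
T(2,2) = 0.952578 + (0.952578 − 0.952333)/15 = 0.952594
(Column j=1 coincides with Simpson's rule on the same nodes.)

0.9526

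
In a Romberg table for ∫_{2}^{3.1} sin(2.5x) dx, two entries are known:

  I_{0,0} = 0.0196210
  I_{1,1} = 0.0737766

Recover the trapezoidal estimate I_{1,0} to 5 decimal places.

0.06024

From I_{1,1} = (4·I_{1,0} − I_{0,0})/3, solve for I_{1,0}:
4·I_{1,0} = 3·0.0737766 + 0.0196210 = 0.2409508
I_{1,0} = 0.0602377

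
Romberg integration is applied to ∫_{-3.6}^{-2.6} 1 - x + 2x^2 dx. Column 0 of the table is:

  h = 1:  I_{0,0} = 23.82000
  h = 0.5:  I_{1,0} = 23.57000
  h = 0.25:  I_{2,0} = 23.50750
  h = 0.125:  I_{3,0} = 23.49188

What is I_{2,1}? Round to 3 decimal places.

23.487

Richardson extrapolation on the trapezoidal column (denominator 4−1=3):
I_{2,1} = (4·23.50750 − 23.57000) / 3 = 23.48667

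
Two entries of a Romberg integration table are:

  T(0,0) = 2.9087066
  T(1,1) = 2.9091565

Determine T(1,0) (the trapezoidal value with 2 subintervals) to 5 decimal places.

2.90904

From T(1,1) = (4·T(1,0) − T(0,0))/3, solve for T(1,0):
4·T(1,0) = 3·2.9091565 + 2.9087066 = 11.6361761
T(1,0) = 2.9090440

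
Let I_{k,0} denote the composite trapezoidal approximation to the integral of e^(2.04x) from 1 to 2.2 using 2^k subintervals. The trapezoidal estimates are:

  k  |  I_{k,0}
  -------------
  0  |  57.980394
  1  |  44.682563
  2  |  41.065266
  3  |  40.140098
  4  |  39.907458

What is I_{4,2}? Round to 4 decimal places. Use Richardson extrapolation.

39.8298

Richardson extrapolation on the trapezoidal column (denominator 4−1=3):
I_{3,1} = 40.140098 + (40.140098 − 41.065266)/3 = 39.831709
I_{4,1} = 39.907458 + (39.907458 − 40.140098)/3 = 39.829911
I_{4,2} = (16·39.829911 − 39.831709) / 15 = 39.829791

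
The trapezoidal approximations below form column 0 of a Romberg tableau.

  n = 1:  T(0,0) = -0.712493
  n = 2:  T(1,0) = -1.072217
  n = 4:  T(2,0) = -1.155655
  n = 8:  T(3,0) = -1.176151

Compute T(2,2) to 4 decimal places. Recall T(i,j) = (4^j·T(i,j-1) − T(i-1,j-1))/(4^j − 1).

T(1,1) = -1.072217 + (-1.072217 − (-0.712493))/3 = -1.192125
T(2,1) = (4·(-1.155655) − (-1.072217)) / 3 = -1.183468
T(2,2) = -1.183468 + (-1.183468 − (-1.192125))/15 = -1.182891

-1.1829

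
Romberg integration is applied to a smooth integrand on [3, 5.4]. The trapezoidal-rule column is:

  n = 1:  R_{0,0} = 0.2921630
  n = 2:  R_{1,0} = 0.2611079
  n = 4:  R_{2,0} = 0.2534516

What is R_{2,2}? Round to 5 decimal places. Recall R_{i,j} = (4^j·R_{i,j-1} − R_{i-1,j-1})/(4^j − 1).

0.25091

Richardson extrapolation on the trapezoidal column (denominator 4−1=3):
R_{1,1} = 0.2611079 + (0.2611079 − 0.2921630)/3 = 0.2507562
R_{2,1} = (4·0.2534516 − 0.2611079) / 3 = 0.2508995
R_{2,2} = 0.2508995 + (0.2508995 − 0.2507562)/15 = 0.2509091
(Column j=1 coincides with Simpson's rule on the same nodes.)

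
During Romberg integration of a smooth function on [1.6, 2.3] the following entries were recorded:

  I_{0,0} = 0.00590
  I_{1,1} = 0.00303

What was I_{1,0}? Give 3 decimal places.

0.004

From I_{1,1} = (4·I_{1,0} − I_{0,0})/3, solve for I_{1,0}:
4·I_{1,0} = 3·0.00303 + 0.00590 = 0.01499
I_{1,0} = 0.00375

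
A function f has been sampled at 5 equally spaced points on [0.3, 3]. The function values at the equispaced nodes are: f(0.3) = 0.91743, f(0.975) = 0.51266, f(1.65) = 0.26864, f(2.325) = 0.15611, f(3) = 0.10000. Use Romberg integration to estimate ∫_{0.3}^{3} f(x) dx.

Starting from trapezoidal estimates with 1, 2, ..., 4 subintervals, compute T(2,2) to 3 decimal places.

0.952

T(0,0) (trapezoid, 1 panel, h=2.7000): 1.37353
T(1,0) (trapezoid, 2 panels, h=1.3500): 1.04943
T(2,0) (trapezoid, 4 panels, h=0.6750): 0.97613
T(1,1) = 1.04943 + (1.04943 − 1.37353)/3 = 0.94140
T(2,1) = 0.97613 + (0.97613 − 1.04943)/3 = 0.95170
T(2,2) = 0.95170 + (0.95170 − 0.94140)/15 = 0.95239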